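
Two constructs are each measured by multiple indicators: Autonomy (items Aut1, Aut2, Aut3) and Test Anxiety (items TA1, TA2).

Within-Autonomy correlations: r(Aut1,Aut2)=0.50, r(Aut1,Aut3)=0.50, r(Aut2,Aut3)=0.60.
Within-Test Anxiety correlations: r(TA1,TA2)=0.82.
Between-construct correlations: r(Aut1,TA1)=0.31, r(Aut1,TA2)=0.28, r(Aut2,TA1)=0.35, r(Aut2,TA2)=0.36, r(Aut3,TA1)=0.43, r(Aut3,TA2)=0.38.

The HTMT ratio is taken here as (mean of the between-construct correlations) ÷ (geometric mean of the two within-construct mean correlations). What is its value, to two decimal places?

Mean between = 2.11/6 = 0.3517.
Mean within-Aut = 1.60/3 = 0.5333; mean within-TA = 0.82/1 = 0.8200.
Geometric mean = √(0.5333 × 0.8200) = 0.6613.
HTMT = 0.3517 / 0.6613 = 0.53.

0.53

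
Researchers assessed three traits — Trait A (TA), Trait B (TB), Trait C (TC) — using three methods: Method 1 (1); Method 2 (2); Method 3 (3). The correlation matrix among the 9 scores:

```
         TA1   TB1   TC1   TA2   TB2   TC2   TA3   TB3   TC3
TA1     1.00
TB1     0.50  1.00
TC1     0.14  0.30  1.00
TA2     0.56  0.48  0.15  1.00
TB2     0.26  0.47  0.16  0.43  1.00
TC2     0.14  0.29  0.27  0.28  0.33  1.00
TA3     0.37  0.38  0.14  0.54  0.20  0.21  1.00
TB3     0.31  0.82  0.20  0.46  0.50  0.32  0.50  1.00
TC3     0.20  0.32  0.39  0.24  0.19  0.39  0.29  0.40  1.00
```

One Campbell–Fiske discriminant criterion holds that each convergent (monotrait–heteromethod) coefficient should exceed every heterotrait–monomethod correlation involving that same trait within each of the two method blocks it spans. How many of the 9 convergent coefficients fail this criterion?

6

Checking each validity diagonal entry against its comparison values:
TA (methods 1·2): 0.56 vs {0.50, 0.43, 0.14, 0.28} → pass.
TA (methods 1·3): 0.37 vs {0.50, 0.50, 0.14, 0.29} → fail.
TA (methods 2·3): 0.54 vs {0.43, 0.50, 0.28, 0.29} → pass.
TB (methods 1·2): 0.47 vs {0.50, 0.43, 0.30, 0.33} → fail.
TB (methods 1·3): 0.82 vs {0.50, 0.50, 0.30, 0.40} → pass.
TB (methods 2·3): 0.50 vs {0.43, 0.50, 0.33, 0.40} → fail.
TC (methods 1·2): 0.27 vs {0.14, 0.28, 0.30, 0.33} → fail.
TC (methods 1·3): 0.39 vs {0.14, 0.29, 0.30, 0.40} → fail.
TC (methods 2·3): 0.39 vs {0.28, 0.29, 0.33, 0.40} → fail.
6 of 9 fail.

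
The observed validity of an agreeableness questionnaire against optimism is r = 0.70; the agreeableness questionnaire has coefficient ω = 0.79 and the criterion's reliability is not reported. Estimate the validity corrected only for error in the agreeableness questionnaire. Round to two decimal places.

0.79

Single correction: r_c = r_obs / √r_xx = 0.70 / √0.79 = 0.70 / 0.8888 ≈ 0.79.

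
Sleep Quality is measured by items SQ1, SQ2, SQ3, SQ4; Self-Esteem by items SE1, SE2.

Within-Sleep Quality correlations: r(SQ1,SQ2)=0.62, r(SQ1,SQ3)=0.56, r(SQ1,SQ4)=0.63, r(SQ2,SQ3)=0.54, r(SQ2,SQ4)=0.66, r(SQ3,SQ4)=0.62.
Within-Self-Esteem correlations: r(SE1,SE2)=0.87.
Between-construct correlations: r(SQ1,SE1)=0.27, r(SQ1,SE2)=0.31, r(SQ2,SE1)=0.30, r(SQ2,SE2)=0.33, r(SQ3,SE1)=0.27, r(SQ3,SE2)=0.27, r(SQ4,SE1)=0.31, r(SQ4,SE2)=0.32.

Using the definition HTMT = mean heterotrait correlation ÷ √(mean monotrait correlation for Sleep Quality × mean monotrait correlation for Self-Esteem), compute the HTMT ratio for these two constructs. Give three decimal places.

Mean between = 2.38/8 = 0.2975.
Mean within-SQ = 3.63/6 = 0.6050; mean within-SE = 0.87/1 = 0.8700.
Geometric mean = √(0.6050 × 0.8700) = 0.7255.
HTMT = 0.2975 / 0.7255 = 0.410.

0.410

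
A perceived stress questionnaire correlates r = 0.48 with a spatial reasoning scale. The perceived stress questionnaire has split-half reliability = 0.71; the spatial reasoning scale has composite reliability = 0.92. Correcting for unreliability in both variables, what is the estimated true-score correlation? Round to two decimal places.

0.59

r_true = r_obs / √(r_xx · r_yy) = 0.48 / √(0.71 × 0.92) = 0.48 / √0.6532 = 0.48 / 0.8082 ≈ 0.59.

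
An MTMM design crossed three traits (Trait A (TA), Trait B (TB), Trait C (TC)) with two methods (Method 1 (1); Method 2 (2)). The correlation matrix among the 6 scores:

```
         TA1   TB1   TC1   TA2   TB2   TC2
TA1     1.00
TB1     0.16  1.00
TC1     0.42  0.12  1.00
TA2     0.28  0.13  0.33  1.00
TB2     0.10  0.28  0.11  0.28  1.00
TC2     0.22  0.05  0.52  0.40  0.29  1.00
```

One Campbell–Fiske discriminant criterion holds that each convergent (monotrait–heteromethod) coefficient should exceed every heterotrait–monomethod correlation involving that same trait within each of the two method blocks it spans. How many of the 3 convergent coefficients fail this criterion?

2

Checking each validity diagonal entry against its comparison values:
TA (methods 1·2): 0.28 vs {0.16, 0.28, 0.42, 0.40} → fail.
TB (methods 1·2): 0.28 vs {0.16, 0.28, 0.12, 0.29} → fail.
TC (methods 1·2): 0.52 vs {0.42, 0.40, 0.12, 0.29} → pass.
2 of 3 fail.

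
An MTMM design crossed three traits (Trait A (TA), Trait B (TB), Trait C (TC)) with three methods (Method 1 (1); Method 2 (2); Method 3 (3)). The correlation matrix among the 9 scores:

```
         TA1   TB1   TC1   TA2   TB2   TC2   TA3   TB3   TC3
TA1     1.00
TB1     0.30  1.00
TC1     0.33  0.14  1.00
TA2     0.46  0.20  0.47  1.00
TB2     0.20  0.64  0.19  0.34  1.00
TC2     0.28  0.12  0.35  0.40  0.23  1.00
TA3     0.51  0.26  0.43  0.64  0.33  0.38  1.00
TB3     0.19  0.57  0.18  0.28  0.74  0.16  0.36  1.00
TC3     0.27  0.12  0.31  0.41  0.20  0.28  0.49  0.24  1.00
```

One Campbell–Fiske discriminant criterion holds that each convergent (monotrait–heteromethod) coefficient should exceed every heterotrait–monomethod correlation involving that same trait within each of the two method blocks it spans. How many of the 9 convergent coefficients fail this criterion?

3

Checking each validity diagonal entry against its comparison values:
TA (methods 1·2): 0.46 vs {0.30, 0.34, 0.33, 0.40} → pass.
TA (methods 1·3): 0.51 vs {0.30, 0.36, 0.33, 0.49} → pass.
TA (methods 2·3): 0.64 vs {0.34, 0.36, 0.40, 0.49} → pass.
TB (methods 1·2): 0.64 vs {0.30, 0.34, 0.14, 0.23} → pass.
TB (methods 1·3): 0.57 vs {0.30, 0.36, 0.14, 0.24} → pass.
TB (methods 2·3): 0.74 vs {0.34, 0.36, 0.23, 0.24} → pass.
TC (methods 1·2): 0.35 vs {0.33, 0.40, 0.14, 0.23} → fail.
TC (methods 1·3): 0.31 vs {0.33, 0.49, 0.14, 0.24} → fail.
TC (methods 2·3): 0.28 vs {0.40, 0.49, 0.23, 0.24} → fail.
3 of 9 fail.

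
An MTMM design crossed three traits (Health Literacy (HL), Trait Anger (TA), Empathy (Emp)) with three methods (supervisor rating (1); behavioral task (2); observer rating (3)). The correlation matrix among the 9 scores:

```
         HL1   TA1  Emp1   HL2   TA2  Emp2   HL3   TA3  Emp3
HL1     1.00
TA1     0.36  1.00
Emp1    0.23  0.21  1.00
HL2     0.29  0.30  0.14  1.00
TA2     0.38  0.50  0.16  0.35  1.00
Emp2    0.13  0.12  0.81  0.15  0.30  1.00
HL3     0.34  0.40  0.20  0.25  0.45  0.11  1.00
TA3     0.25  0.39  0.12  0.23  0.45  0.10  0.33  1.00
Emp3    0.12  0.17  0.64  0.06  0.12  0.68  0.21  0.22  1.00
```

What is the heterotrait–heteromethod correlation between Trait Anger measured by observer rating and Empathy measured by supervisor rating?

0.12

Different traits and methods: r(TA3, Emp1) = 0.12.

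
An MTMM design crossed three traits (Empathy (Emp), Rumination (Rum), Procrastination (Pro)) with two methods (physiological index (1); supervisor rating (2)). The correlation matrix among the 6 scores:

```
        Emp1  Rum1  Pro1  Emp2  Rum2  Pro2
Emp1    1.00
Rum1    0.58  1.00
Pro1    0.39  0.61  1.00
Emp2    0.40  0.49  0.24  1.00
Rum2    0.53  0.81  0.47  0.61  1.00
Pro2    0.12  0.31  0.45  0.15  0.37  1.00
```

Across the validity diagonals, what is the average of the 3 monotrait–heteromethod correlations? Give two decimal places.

Convergent values: 0.40, 0.81, 0.45; mean = 1.66/3 = 0.55.

0.55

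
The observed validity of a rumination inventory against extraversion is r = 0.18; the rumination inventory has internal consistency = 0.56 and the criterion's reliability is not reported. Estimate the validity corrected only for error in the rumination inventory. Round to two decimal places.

0.24

Single correction: r_c = r_obs / √r_xx = 0.18 / √0.56 = 0.18 / 0.7483 ≈ 0.24.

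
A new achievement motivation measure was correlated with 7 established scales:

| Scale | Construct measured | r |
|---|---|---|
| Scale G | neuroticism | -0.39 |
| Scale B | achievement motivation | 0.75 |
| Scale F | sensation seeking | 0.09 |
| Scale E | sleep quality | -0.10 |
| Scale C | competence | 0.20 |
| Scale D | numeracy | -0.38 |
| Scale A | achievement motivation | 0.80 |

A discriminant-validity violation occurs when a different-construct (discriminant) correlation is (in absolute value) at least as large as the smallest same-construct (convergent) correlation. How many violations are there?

Convergent (same construct = achievement motivation): Scale B, Scale A.
Smallest convergent = 0.75. Discriminant |r|: 0.39, 0.09, 0.10, 0.20, 0.38; count ≥ 0.75 → 0.

0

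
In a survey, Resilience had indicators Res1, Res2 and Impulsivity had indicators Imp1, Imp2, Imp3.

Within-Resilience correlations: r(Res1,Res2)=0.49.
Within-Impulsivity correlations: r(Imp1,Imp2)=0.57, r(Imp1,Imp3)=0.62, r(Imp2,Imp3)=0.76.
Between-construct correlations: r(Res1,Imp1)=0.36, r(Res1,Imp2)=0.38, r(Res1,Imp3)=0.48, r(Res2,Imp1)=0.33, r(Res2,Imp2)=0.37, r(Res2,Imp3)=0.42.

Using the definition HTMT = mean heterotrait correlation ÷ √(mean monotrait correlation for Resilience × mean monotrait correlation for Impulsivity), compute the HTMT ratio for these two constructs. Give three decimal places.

0.691

Mean between = 2.34/6 = 0.3900.
Mean within-Res = 0.49/1 = 0.4900; mean within-Imp = 1.95/3 = 0.6500.
Geometric mean = √(0.4900 × 0.6500) = 0.5644.
HTMT = 0.3900 / 0.5644 = 0.691.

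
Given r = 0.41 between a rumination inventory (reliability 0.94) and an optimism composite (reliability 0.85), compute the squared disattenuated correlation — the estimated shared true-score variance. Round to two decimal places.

Disattenuated r = 0.41 / √(0.94 × 0.85) = 0.41 / 0.8939 = 0.4587.
Shared true-score variance = 0.4587² = 0.2104 ≈ 0.21.

0.21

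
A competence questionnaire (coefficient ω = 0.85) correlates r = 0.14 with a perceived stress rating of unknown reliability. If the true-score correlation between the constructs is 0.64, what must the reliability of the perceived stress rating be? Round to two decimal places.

r_true = r_obs / √(r_xx · r_yy) ⇒ 0.64 = 0.14 / √(0.85 · r_yy).
√(0.85 · r_yy) = 0.14 / 0.64 = 0.2188; 0.85 · r_yy = 0.0479; r_yy = 0.0479 / 0.85 ≈ 0.06.

0.06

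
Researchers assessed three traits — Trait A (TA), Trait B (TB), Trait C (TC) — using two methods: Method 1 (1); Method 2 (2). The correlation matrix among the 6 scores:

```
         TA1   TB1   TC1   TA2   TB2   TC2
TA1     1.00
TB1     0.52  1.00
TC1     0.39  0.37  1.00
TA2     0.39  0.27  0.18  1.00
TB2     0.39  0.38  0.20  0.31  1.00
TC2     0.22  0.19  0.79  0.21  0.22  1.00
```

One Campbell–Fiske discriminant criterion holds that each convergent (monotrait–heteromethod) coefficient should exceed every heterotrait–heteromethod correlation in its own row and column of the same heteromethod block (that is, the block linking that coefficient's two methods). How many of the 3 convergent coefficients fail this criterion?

2

Each convergent coefficient versus the relevant comparison correlations:
TA (methods 1·2): 0.39 vs {0.39, 0.27, 0.22, 0.18} → fail.
TB (methods 1·2): 0.38 vs {0.27, 0.39, 0.19, 0.20} → fail.
TC (methods 1·2): 0.79 vs {0.18, 0.22, 0.20, 0.19} → pass.
2 of 3 fail.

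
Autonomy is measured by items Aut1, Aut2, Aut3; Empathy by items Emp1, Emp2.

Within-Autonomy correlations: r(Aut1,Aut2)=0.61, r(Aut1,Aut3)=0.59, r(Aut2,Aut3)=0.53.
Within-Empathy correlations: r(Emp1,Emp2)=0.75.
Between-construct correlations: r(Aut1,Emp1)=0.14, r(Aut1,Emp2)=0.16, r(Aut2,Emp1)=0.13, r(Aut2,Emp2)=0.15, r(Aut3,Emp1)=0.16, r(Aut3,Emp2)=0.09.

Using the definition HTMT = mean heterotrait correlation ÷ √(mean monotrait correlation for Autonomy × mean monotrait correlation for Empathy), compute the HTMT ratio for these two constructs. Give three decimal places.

0.210

Mean heterotrait r = 0.83/6 = 0.1383.
Mean within-Aut = 1.73/3 = 0.5767; mean within-Emp = 0.75/1 = 0.7500.
Geometric mean = √(0.5767 × 0.7500) = 0.6577.
HTMT = 0.1383 / 0.6577 = 0.210.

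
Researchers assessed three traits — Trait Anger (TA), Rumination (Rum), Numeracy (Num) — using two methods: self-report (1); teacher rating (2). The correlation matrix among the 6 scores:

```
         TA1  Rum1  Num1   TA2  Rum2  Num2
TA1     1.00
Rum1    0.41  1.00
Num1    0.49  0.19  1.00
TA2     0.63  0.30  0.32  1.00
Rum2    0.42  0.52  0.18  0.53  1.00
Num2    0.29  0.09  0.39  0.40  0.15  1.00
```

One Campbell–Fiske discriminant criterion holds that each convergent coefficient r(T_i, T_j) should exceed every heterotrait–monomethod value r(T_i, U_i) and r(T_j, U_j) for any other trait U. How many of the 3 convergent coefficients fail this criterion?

Convergent coefficients and their comparison sets:
TA (methods 1·2): 0.63 vs {0.41, 0.53, 0.49, 0.40} → pass.
Rum (methods 1·2): 0.52 vs {0.41, 0.53, 0.19, 0.15} → fail.
Num (methods 1·2): 0.39 vs {0.49, 0.40, 0.19, 0.15} → fail.
2 of 3 fail.

2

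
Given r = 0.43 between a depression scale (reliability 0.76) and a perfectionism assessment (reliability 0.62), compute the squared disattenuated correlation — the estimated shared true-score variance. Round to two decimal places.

Disattenuated r = 0.43 / √(0.76 × 0.62) = 0.43 / 0.6864 = 0.6265.
Shared true-score variance = 0.6265² = 0.3925 ≈ 0.39.

0.39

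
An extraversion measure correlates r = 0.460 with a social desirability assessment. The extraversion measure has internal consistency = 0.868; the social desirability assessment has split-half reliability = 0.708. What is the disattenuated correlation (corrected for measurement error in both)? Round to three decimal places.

r_true = r_obs / √(r_xx · r_yy) = 0.460 / √(0.868 × 0.708) = 0.460 / √0.614544 = 0.460 / 0.7839 ≈ 0.587.

0.587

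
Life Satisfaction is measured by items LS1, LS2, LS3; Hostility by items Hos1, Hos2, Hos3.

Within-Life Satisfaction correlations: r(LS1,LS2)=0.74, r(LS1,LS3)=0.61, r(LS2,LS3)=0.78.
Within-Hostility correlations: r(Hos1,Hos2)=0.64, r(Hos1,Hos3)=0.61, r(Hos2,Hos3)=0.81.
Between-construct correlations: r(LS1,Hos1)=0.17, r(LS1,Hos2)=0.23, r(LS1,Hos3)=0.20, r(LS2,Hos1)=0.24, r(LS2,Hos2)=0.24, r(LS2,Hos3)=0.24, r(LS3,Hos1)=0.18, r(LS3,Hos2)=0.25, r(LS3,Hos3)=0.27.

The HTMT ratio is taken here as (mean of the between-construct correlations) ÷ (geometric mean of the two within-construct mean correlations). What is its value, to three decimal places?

0.321

Between-construct mean = 2.02/9 = 0.2244.
Mean within-LS = 2.13/3 = 0.7100; mean within-Hos = 2.06/3 = 0.6867.
Geometric mean = √(0.7100 × 0.6867) = 0.6983.
HTMT = 0.2244 / 0.6983 = 0.321.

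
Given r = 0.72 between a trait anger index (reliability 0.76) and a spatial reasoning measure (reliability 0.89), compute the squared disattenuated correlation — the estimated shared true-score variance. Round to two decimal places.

Disattenuated r = 0.72 / √(0.76 × 0.89) = 0.72 / 0.8224 = 0.8755.
Shared true-score variance = 0.8755² = 0.7665 ≈ 0.77.

0.77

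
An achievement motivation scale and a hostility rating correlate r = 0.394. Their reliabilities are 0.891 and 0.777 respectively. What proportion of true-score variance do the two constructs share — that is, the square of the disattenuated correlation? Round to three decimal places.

Disattenuated r = 0.394 / √(0.891 × 0.777) = 0.394 / 0.8320 = 0.4736.
Shared true-score variance = 0.4736² = 0.2243 ≈ 0.224.

0.224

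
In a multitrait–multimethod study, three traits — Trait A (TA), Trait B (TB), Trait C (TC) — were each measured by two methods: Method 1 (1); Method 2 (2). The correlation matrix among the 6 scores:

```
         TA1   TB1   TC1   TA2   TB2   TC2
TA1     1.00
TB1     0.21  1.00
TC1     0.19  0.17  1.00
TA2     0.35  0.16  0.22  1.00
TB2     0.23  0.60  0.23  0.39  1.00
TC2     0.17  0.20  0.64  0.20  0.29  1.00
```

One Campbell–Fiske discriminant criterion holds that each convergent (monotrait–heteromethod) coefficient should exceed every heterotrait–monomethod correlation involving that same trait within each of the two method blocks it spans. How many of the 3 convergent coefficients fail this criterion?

Each convergent coefficient versus the relevant comparison correlations:
TA (methods 1·2): 0.35 vs {0.21, 0.39, 0.19, 0.20} → fail.
TB (methods 1·2): 0.60 vs {0.21, 0.39, 0.17, 0.29} → pass.
TC (methods 1·2): 0.64 vs {0.19, 0.20, 0.17, 0.29} → pass.
1 of 3 fail.

1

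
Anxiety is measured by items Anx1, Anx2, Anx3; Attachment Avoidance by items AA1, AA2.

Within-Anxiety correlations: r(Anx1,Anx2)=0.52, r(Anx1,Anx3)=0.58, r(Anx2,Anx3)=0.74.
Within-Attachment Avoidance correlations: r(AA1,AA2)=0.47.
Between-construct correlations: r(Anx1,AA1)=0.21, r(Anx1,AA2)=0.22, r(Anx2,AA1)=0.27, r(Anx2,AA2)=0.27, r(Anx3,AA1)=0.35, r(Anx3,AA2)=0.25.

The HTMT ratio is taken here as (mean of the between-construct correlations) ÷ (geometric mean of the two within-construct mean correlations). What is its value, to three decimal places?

Mean heterotrait r = 1.57/6 = 0.2617.
Mean within-Anx = 1.84/3 = 0.6133; mean within-AA = 0.47/1 = 0.4700.
Geometric mean = √(0.6133 × 0.4700) = 0.5369.
HTMT = 0.2617 / 0.5369 = 0.487.

0.487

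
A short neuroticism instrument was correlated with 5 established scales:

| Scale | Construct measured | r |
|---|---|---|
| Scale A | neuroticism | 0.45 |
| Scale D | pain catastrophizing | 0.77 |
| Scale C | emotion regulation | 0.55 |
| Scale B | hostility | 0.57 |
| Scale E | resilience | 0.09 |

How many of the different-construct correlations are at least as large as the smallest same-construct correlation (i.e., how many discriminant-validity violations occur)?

Convergent (same construct = neuroticism): Scale A.
Smallest convergent = 0.45. Discriminant values: 0.77, 0.55, 0.57, 0.09; count ≥ 0.45 → 3.

3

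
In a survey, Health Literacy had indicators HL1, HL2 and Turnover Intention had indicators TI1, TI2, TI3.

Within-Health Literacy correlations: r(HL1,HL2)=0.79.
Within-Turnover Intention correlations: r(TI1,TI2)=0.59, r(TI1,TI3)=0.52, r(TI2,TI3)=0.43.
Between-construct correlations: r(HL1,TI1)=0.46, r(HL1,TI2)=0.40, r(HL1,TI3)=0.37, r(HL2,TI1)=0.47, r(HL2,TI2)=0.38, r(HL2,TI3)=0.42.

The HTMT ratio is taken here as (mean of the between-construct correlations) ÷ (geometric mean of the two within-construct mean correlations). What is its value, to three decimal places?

0.654

Mean heterotrait r = 2.50/6 = 0.4167.
Mean within-HL = 0.79/1 = 0.7900; mean within-TI = 1.54/3 = 0.5133.
Geometric mean = √(0.7900 × 0.5133) = 0.6368.
HTMT = 0.4167 / 0.6368 = 0.654.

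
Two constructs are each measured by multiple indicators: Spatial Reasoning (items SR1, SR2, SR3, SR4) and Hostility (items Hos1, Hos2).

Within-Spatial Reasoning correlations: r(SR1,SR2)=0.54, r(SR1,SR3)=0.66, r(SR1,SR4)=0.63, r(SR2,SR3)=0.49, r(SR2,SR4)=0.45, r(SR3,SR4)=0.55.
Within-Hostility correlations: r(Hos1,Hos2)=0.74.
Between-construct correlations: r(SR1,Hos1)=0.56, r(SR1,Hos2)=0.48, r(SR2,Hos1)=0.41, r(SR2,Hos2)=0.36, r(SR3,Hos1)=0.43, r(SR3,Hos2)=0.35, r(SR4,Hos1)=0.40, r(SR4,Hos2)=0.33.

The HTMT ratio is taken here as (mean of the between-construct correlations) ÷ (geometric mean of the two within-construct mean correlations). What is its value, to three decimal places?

Between-construct mean = 3.32/8 = 0.4150.
Mean within-SR = 3.32/6 = 0.5533; mean within-Hos = 0.74/1 = 0.7400.
Geometric mean = √(0.5533 × 0.7400) = 0.6399.
HTMT = 0.4150 / 0.6399 = 0.649.

0.649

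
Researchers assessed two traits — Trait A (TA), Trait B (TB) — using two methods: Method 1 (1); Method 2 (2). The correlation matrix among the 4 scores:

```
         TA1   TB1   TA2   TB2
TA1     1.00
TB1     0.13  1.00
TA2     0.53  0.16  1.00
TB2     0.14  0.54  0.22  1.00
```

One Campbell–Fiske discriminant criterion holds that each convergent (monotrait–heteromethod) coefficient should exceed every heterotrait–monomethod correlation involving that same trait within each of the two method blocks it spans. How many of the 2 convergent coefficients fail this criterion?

0

Checking each validity diagonal entry against its comparison values:
TA (methods 1·2): 0.53 vs {0.13, 0.22} → pass.
TB (methods 1·2): 0.54 vs {0.13, 0.22} → pass.
0 of 2 fail.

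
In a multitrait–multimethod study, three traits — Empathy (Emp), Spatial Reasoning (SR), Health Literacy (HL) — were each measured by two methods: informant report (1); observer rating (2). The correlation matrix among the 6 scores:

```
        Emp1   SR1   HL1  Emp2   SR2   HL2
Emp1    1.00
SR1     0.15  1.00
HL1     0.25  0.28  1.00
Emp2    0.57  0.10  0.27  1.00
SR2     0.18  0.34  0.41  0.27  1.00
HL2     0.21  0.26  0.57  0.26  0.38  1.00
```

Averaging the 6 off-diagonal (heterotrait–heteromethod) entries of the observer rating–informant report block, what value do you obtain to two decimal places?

0.24

HTHM values (method 2 × method 1): 0.10, 0.27, 0.18, 0.41, 0.21, 0.26; mean = 1.43/6 = 0.24.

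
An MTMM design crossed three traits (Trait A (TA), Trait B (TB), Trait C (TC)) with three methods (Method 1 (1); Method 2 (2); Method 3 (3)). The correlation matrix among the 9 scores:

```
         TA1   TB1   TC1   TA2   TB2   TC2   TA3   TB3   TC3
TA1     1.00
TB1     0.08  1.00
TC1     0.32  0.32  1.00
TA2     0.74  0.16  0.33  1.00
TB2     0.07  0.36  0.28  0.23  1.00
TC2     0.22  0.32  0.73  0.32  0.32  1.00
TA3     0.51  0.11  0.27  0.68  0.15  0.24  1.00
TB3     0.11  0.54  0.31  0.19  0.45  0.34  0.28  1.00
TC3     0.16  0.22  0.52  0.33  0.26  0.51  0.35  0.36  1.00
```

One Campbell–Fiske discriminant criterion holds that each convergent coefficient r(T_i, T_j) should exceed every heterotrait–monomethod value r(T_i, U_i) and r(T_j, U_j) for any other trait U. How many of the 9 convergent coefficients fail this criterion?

Checking each validity diagonal entry against its comparison values:
TA (methods 1·2): 0.74 vs {0.08, 0.23, 0.32, 0.32} → pass.
TA (methods 1·3): 0.51 vs {0.08, 0.28, 0.32, 0.35} → pass.
TA (methods 2·3): 0.68 vs {0.23, 0.28, 0.32, 0.35} → pass.
TB (methods 1·2): 0.36 vs {0.08, 0.23, 0.32, 0.32} → pass.
TB (methods 1·3): 0.54 vs {0.08, 0.28, 0.32, 0.36} → pass.
TB (methods 2·3): 0.45 vs {0.23, 0.28, 0.32, 0.36} → pass.
TC (methods 1·2): 0.73 vs {0.32, 0.32, 0.32, 0.32} → pass.
TC (methods 1·3): 0.52 vs {0.32, 0.35, 0.32, 0.36} → pass.
TC (methods 2·3): 0.51 vs {0.32, 0.35, 0.32, 0.36} → pass.
0 of 9 fail.

0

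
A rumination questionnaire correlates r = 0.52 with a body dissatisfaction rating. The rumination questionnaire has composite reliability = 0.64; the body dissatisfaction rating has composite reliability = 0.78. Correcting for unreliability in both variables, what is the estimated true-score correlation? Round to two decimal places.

r_true = r_obs / √(r_xx · r_yy) = 0.52 / √(0.64 × 0.78) = 0.52 / √0.4992 = 0.52 / 0.7065 ≈ 0.74.

0.74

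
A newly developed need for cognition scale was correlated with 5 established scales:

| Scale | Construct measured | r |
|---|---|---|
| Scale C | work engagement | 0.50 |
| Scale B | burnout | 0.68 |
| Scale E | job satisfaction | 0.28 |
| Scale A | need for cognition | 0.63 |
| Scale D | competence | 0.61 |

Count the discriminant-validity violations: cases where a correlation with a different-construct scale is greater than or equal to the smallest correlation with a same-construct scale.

Convergent (same construct = need for cognition): Scale A.
Smallest convergent = 0.63. Discriminant values: 0.50, 0.68, 0.28, 0.61; count ≥ 0.63 → 1.

1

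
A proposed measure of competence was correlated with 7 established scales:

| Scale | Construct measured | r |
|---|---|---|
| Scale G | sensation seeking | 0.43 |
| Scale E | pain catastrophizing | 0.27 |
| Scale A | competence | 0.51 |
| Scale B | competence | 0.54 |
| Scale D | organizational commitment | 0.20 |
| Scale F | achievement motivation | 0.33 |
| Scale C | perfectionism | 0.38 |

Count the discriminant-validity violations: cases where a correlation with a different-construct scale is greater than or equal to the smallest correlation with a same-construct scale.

0

Convergent (same construct = competence): Scale A, Scale B.
Smallest convergent = 0.51. Discriminant values: 0.43, 0.27, 0.20, 0.33, 0.38; count ≥ 0.51 → 0.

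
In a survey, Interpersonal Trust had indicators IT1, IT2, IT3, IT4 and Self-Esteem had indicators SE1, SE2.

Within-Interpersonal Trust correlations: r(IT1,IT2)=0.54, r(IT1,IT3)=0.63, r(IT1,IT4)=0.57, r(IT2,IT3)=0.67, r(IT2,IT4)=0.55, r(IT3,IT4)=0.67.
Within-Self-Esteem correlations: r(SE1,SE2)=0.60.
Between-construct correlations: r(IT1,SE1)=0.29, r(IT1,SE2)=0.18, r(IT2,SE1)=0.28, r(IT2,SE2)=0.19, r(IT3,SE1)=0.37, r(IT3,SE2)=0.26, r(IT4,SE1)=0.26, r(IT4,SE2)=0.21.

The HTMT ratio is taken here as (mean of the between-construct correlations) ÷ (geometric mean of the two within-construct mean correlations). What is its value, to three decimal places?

0.423

Between-construct mean = 2.04/8 = 0.2550.
Mean within-IT = 3.63/6 = 0.6050; mean within-SE = 0.60/1 = 0.6000.
Geometric mean = √(0.6050 × 0.6000) = 0.6025.
HTMT = 0.2550 / 0.6025 = 0.423.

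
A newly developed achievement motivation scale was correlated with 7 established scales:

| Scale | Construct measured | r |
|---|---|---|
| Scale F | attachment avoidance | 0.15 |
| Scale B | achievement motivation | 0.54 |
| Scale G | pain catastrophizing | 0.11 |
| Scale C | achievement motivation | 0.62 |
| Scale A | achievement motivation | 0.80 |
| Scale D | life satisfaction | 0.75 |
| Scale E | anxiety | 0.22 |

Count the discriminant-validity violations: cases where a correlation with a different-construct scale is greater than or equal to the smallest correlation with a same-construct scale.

1

Convergent (same construct = achievement motivation): Scale B, Scale C, Scale A.
Smallest convergent = 0.54. Discriminant values: 0.15, 0.11, 0.75, 0.22; count ≥ 0.54 → 1.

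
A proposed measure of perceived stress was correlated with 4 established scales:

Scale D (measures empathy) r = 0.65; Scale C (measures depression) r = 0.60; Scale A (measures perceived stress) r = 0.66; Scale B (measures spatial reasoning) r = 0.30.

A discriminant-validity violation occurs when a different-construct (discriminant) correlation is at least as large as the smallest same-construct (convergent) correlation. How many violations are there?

0

Convergent (same construct = perceived stress): Scale A.
Smallest convergent = 0.66. Discriminant values: 0.65, 0.60, 0.30; count ≥ 0.66 → 0.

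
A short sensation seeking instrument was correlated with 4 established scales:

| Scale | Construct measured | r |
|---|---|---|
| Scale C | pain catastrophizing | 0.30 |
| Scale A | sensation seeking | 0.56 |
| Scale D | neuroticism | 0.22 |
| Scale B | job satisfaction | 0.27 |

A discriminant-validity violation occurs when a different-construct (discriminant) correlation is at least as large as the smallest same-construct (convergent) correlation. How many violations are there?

0

Convergent (same construct = sensation seeking): Scale A.
Smallest convergent = 0.56. Discriminant values: 0.30, 0.22, 0.27; count ≥ 0.56 → 0.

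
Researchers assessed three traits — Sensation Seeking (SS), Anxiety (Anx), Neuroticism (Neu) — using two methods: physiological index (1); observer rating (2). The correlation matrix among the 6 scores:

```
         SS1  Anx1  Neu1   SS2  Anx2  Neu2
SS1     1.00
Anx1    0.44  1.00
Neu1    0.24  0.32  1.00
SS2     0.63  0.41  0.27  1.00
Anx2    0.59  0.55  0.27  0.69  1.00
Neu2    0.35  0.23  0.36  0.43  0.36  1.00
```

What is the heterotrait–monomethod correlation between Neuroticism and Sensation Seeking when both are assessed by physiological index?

Different traits, same method: r(Neu1, SS1) = 0.24.

0.24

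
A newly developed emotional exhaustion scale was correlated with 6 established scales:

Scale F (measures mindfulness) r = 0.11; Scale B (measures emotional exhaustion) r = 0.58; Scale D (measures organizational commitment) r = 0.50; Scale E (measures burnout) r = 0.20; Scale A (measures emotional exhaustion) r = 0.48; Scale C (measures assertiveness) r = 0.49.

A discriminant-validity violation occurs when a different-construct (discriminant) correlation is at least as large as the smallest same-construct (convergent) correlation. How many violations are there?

Convergent (same construct = emotional exhaustion): Scale B, Scale A.
Smallest convergent = 0.48. Discriminant values: 0.11, 0.50, 0.20, 0.49; count ≥ 0.48 → 2.

2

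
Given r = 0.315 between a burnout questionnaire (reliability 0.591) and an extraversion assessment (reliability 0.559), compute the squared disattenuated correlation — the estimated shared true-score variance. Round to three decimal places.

Disattenuated r = 0.315 / √(0.591 × 0.559) = 0.315 / 0.5748 = 0.5480.
Shared true-score variance = 0.5480² = 0.3003 ≈ 0.300.

0.300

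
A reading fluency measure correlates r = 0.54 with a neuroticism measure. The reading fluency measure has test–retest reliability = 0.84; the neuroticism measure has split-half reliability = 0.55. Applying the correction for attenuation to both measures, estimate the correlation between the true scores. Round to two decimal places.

r_true = r_obs / √(r_xx · r_yy) = 0.54 / √(0.84 × 0.55) = 0.54 / √0.4620 = 0.54 / 0.6797 ≈ 0.79.

0.79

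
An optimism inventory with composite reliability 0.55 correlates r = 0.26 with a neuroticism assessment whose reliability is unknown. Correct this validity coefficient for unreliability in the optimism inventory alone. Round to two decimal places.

0.35

Single correction: r_c = r_obs / √r_xx = 0.26 / √0.55 = 0.26 / 0.7416 ≈ 0.35.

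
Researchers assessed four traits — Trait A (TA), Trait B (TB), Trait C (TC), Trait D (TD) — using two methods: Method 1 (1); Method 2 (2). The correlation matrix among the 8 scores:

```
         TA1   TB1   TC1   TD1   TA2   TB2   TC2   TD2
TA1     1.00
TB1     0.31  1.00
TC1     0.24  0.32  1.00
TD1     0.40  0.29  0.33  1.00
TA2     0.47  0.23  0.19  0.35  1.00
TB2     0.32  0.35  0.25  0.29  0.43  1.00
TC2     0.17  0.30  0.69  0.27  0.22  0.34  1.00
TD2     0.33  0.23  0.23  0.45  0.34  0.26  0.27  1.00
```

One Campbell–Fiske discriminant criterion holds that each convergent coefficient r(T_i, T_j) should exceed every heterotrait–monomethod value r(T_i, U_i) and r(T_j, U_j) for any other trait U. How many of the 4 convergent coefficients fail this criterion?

1

Checking each validity diagonal entry against its comparison values:
TA (methods 1·2): 0.47 vs {0.31, 0.43, 0.24, 0.22, 0.40, 0.34} → pass.
TB (methods 1·2): 0.35 vs {0.31, 0.43, 0.32, 0.34, 0.29, 0.26} → fail.
TC (methods 1·2): 0.69 vs {0.24, 0.22, 0.32, 0.34, 0.33, 0.27} → pass.
TD (methods 1·2): 0.45 vs {0.40, 0.34, 0.29, 0.26, 0.33, 0.27} → pass.
1 of 4 fail.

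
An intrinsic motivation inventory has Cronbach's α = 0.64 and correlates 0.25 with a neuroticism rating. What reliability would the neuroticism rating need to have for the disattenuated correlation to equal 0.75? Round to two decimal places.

r_true = r_obs / √(r_xx · r_yy) ⇒ 0.75 = 0.25 / √(0.64 · r_yy).
√(0.64 · r_yy) = 0.25 / 0.75 = 0.3333; 0.64 · r_yy = 0.1111; r_yy = 0.1111 / 0.64 ≈ 0.17.

0.17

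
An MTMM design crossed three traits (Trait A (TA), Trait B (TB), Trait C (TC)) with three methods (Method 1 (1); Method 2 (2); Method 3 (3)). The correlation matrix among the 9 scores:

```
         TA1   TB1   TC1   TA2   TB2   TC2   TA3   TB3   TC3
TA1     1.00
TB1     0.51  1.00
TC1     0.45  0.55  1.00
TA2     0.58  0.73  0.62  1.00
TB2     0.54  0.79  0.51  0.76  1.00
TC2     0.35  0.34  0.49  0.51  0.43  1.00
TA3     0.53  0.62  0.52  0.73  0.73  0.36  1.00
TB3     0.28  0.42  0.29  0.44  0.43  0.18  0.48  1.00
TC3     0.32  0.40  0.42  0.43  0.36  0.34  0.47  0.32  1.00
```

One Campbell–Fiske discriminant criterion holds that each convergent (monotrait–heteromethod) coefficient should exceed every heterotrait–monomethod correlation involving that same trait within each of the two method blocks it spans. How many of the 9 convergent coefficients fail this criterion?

7

Checking each validity diagonal entry against its comparison values:
TA (methods 1·2): 0.58 vs {0.51, 0.76, 0.45, 0.51} → fail.
TA (methods 1·3): 0.53 vs {0.51, 0.48, 0.45, 0.47} → pass.
TA (methods 2·3): 0.73 vs {0.76, 0.48, 0.51, 0.47} → fail.
TB (methods 1·2): 0.79 vs {0.51, 0.76, 0.55, 0.43} → pass.
TB (methods 1·3): 0.42 vs {0.51, 0.48, 0.55, 0.32} → fail.
TB (methods 2·3): 0.43 vs {0.76, 0.48, 0.43, 0.32} → fail.
TC (methods 1·2): 0.49 vs {0.45, 0.51, 0.55, 0.43} → fail.
TC (methods 1·3): 0.42 vs {0.45, 0.47, 0.55, 0.32} → fail.
TC (methods 2·3): 0.34 vs {0.51, 0.47, 0.43, 0.32} → fail.
7 of 9 fail.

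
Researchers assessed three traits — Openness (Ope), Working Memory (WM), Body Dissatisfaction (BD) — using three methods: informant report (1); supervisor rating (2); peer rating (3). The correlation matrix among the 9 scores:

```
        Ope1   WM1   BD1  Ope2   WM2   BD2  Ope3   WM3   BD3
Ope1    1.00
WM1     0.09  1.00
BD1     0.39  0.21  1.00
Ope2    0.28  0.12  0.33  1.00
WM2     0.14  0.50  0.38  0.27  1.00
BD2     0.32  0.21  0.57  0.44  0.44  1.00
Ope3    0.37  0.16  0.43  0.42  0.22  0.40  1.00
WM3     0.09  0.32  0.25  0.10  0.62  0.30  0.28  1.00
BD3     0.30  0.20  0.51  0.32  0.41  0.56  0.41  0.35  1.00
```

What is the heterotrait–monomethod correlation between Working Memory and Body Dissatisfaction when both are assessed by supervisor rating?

Different traits, same method: r(WM2, BD2) = 0.44.

0.44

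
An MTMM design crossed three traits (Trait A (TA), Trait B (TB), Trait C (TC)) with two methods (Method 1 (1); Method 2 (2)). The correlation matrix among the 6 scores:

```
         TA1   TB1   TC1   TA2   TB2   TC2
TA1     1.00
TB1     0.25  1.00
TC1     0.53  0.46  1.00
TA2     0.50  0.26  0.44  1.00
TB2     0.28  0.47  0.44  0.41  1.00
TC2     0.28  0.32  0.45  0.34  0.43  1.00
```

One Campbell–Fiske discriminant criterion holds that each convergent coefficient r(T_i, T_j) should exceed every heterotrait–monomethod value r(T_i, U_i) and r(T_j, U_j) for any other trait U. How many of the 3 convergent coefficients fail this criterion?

Checking each validity diagonal entry against its comparison values:
TA (methods 1·2): 0.50 vs {0.25, 0.41, 0.53, 0.34} → fail.
TB (methods 1·2): 0.47 vs {0.25, 0.41, 0.46, 0.43} → pass.
TC (methods 1·2): 0.45 vs {0.53, 0.34, 0.46, 0.43} → fail.
2 of 3 fail.

2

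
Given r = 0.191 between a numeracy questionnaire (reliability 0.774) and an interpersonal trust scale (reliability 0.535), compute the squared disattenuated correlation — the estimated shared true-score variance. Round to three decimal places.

Disattenuated r = 0.191 / √(0.774 × 0.535) = 0.191 / 0.6435 = 0.2968.
Shared true-score variance = 0.2968² = 0.0881 ≈ 0.088.

0.088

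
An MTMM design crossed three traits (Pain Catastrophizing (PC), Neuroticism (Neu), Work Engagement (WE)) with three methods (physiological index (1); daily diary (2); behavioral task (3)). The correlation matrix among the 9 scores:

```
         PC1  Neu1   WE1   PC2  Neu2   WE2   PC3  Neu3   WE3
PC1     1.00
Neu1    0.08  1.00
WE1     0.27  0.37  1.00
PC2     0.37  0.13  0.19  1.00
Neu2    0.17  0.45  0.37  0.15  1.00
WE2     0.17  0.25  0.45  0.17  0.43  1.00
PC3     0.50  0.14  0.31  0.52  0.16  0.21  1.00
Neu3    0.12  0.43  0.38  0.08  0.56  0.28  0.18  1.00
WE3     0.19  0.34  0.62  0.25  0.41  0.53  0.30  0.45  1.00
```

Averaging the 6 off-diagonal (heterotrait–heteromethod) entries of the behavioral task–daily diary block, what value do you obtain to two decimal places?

0.23

HTHM values (method 3 × method 2): 0.16, 0.21, 0.08, 0.28, 0.25, 0.41; mean = 1.39/6 = 0.23.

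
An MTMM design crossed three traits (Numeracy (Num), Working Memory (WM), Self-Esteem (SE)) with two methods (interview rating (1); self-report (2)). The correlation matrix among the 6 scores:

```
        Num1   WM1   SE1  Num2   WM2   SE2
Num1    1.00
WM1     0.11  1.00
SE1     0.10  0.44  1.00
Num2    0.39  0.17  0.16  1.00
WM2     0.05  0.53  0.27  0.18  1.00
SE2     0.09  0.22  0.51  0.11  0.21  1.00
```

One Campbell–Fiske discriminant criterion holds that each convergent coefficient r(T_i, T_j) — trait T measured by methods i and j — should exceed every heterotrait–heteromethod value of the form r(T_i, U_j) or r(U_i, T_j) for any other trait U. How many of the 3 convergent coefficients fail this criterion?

0

Each convergent coefficient versus the relevant comparison correlations:
Num (methods 1·2): 0.39 vs {0.05, 0.17, 0.09, 0.16} → pass.
WM (methods 1·2): 0.53 vs {0.17, 0.05, 0.22, 0.27} → pass.
SE (methods 1·2): 0.51 vs {0.16, 0.09, 0.27, 0.22} → pass.
0 of 3 fail.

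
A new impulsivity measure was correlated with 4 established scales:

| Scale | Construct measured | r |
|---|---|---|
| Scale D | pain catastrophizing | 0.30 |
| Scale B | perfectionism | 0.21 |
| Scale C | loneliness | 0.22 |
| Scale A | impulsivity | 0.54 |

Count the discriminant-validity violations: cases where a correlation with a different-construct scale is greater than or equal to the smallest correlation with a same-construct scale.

0

Convergent (same construct = impulsivity): Scale A.
Smallest convergent = 0.54. Discriminant values: 0.30, 0.21, 0.22; count ≥ 0.54 → 0.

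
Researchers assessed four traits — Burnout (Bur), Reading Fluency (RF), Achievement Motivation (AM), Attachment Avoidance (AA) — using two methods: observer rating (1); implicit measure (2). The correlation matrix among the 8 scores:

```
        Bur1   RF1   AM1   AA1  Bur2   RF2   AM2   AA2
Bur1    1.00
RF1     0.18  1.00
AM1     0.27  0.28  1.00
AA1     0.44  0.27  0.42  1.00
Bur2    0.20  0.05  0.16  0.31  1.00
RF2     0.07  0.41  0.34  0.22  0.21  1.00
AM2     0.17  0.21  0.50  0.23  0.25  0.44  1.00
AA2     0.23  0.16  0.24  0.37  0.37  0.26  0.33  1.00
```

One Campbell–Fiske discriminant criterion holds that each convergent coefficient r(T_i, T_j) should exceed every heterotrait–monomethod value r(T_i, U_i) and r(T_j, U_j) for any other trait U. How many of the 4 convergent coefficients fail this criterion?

Checking each validity diagonal entry against its comparison values:
Bur (methods 1·2): 0.20 vs {0.18, 0.21, 0.27, 0.25, 0.44, 0.37} → fail.
RF (methods 1·2): 0.41 vs {0.18, 0.21, 0.28, 0.44, 0.27, 0.26} → fail.
AM (methods 1·2): 0.50 vs {0.27, 0.25, 0.28, 0.44, 0.42, 0.33} → pass.
AA (methods 1·2): 0.37 vs {0.44, 0.37, 0.27, 0.26, 0.42, 0.33} → fail.
3 of 4 fail.

3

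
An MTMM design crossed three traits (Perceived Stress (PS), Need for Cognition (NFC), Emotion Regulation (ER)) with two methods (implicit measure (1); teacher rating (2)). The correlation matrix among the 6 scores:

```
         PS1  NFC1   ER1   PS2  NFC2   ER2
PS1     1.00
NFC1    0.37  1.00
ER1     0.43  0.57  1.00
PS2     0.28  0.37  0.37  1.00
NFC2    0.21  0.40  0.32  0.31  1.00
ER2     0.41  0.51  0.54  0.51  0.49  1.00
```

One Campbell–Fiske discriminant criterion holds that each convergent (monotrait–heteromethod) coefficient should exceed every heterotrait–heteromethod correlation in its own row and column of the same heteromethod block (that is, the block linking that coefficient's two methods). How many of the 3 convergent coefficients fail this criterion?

Checking each validity diagonal entry against its comparison values:
PS (methods 1·2): 0.28 vs {0.21, 0.37, 0.41, 0.37} → fail.
NFC (methods 1·2): 0.40 vs {0.37, 0.21, 0.51, 0.32} → fail.
ER (methods 1·2): 0.54 vs {0.37, 0.41, 0.32, 0.51} → pass.
2 of 3 fail.

2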